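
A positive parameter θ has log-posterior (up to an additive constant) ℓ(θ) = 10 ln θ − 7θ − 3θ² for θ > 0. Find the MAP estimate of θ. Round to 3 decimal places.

ℓ'(θ) = 10/θ − 7 − 6θ. Setting this to zero and multiplying by θ: 6θ² + 7θ − 10 = 0.
θ = (−7 + √(7² + 4·6·10)) / (2·6) = (−7 + √289) / 12 = (−7 + 17)/12 = 5/6.
ℓ''(θ) = −10/θ² − 6 < 0, confirming a maximum.

θ̂_MAP = 0.833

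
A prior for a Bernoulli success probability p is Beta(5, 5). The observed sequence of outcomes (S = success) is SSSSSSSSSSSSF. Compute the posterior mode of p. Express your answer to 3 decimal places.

Prior: Beta(5, 5).
Data: 12 successes in 13 trials (from the sequence). The binomial likelihood contributes p^12(1−p)^1, so the posterior is Beta(5+12, 5+1) = Beta(17, 6).
For Beta(a, b) with a, b > 1 the mode is (a−1)/(a+b−2) = 16/21 ≈ 0.762.

p̂_MAP = 0.762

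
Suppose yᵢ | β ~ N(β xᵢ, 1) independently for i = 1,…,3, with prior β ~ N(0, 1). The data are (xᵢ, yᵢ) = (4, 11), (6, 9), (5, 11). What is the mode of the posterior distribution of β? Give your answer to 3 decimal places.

log p(β | y) = −Σ(yᵢ − βxᵢ)²/(2·1) − β²/(2·1) + const.
Setting the derivative to zero: Σxᵢ(yᵢ − βxᵢ)/1 − β/1 = 0, so β = Σxᵢyᵢ / (Σxᵢ² + σ²/τ²).
Σxᵢyᵢ = 4·11 + 6·9 + 5·11 = 153; Σxᵢ² = 77; σ²/τ² = 1.
β̂_MAP = 153 / (77 + 1) = 153/78 ≈ 1.962.

β̂_MAP = 1.962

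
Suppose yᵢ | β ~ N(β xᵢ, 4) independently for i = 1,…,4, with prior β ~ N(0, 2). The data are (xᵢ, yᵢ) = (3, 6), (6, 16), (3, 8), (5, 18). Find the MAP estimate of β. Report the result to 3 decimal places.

β̂_MAP = 2.815

log p(β | y) = −Σ(yᵢ − βxᵢ)²/(2·4) − β²/(2·2) + const.
Setting the derivative to zero: Σxᵢ(yᵢ − βxᵢ)/4 − β/2 = 0, so β = Σxᵢyᵢ / (Σxᵢ² + σ²/τ²).
Σxᵢyᵢ = 3·6 + 6·16 + 3·8 + 5·18 = 228; Σxᵢ² = 79; σ²/τ² = 2.
β̂_MAP = 228 / (79 + 2) = 228/81 ≈ 2.815.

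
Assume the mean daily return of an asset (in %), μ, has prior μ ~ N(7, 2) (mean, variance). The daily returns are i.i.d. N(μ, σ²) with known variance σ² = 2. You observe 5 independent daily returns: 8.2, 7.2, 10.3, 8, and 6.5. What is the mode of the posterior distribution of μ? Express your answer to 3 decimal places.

n = 5; x̄ = (8.2 + 7.2 + 10.3 + 8 + 6.5)/5 = 40.2/5 = 8.04.
For a Normal prior and Normal likelihood with known variance, the posterior is Normal; its mode equals its mean, the precision-weighted average.
Prior precision 1/σ₀² = 1/2 = 0.5; data precision n/σ² = 5/2 = 2.5.
μ̂ = (0.5·7 + 2.5·8.04) / (0.5 + 2.5) = 23.6/3 = 118/15 ≈ 7.867.

μ̂_MAP = 7.867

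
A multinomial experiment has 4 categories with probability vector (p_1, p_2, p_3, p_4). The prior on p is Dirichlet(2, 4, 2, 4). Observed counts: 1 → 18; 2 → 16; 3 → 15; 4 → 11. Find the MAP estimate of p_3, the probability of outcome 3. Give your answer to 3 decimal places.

MAP estimate: 0.235

The posterior is Dirichlet(αᵢ + nᵢ) = Dirichlet(20, 20, 17, 15).
For a Dirichlet(a₁,…,a_K) with all aᵢ > 1, the mode has j-th component (aⱼ − 1)/(Σaᵢ − K).
Here Σaᵢ = 72 and K = 4, so p_3 = (17 − 1)/(72 − 4) = 16/68 ≈ 0.235.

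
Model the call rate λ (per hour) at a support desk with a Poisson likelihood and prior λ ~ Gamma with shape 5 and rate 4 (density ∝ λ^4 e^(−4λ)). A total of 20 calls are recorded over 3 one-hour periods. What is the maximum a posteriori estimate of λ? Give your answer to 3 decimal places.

Σxᵢ = 20, n = 3.
Posterior ∝ λ^4e^(−4λ) · λ^20e^(−3λ) = λ^24e^(−7λ), i.e. Gamma(shape=25, rate=7).
The mode of a Gamma(a, b) with a ≥ 1 (shape–rate) is (a−1)/b = 24/7 ≈ 3.429.

λ̂_MAP = 3.429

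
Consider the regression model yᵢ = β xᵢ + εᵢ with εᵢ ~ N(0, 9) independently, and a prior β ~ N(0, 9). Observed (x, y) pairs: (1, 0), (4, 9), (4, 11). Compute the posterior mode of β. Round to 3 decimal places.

log p(β | y) = −Σ(yᵢ − βxᵢ)²/(2·9) − β²/(2·9) + const.
Setting the derivative to zero: Σxᵢ(yᵢ − βxᵢ)/9 − β/9 = 0, so β = Σxᵢyᵢ / (Σxᵢ² + σ²/τ²).
Σxᵢyᵢ = 1·0 + 4·9 + 4·11 = 80; Σxᵢ² = 33; σ²/τ² = 1.
β̂_MAP = 80 / (33 + 1) = 80/34 ≈ 2.353.

β̂_MAP = 2.353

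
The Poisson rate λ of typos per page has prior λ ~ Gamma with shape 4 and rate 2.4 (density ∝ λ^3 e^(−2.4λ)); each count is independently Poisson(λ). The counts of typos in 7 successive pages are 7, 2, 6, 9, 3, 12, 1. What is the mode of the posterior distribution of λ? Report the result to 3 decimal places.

λ̂_MAP = 4.574

Σxᵢ = 7+2+6+9+3+12+1 = 40, with n = 7.
Posterior ∝ λ^3e^(−2.4λ) · λ^40e^(−7λ) = λ^43e^(−9.4λ), i.e. Gamma(shape=44, rate=9.4).
The mode of a Gamma(a, b) with a ≥ 1 (shape–rate) is (a−1)/b = 43/9.4 ≈ 4.574.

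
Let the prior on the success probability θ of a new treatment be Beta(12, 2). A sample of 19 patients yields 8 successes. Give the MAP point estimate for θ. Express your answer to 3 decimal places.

Prior: Beta(12, 2).
Data: 8 successes in 19 trials. The binomial likelihood contributes θ^8(1−θ)^11, so the posterior is Beta(12+8, 2+11) = Beta(20, 13).
For Beta(a, b) with a, b > 1 the mode is (a−1)/(a+b−2) = 19/31 ≈ 0.613.

θ̂_MAP = 0.613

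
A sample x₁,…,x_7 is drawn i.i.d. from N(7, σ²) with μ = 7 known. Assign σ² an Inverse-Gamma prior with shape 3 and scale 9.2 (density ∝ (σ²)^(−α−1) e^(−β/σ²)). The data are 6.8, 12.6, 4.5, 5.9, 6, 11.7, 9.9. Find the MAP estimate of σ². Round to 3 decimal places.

Sum of squared deviations about the known mean: SS = (6.8−7)² + (12.6−7)² + (4.5−7)² + (5.9−7)² + (6−7)² + (11.7−7)² + (9.9−7)² = 70.36.
The Normal likelihood contributes (σ²)^(−n/2) exp(−SS/(2σ²)), so the posterior is Inverse-Gamma(α + n/2, β + SS/2) = Inverse-Gamma(6.5, 44.38).
The mode of Inverse-Gamma(a, b) is b/(a+1) = 44.38/7.5 ≈ 5.917.

σ̂²_MAP = 5.917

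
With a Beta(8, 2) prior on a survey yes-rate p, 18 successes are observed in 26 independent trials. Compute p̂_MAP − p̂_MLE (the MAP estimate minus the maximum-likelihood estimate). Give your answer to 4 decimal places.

MAP − MLE = 0.0430

Posterior is Beta(26, 10); MAP = (26−1)/(36−2) = 25/34 ≈ 0.73529.
MLE ignores the prior: p̂_MLE = k/n = 18/26 ≈ 0.69231.
Difference = 25/34 − 18/26 = 19/442 ≈ 0.0430.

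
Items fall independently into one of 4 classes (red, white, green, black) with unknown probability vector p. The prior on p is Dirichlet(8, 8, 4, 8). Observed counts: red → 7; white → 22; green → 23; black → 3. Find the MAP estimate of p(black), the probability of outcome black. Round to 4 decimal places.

MAP estimate of p(black) = 0.1266

The posterior is Dirichlet(αᵢ + nᵢ) = Dirichlet(15, 30, 27, 11).
For a Dirichlet(a₁,…,a_K) with all aᵢ > 1, the mode has j-th component (aⱼ − 1)/(Σaᵢ − K).
Here Σaᵢ = 83 and K = 4, so p(black) = (11 − 1)/(83 − 4) = 10/79 ≈ 0.1266.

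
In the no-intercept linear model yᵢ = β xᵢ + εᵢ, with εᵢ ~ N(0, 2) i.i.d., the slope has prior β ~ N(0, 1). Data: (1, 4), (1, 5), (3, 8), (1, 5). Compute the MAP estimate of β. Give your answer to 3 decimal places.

β̂_MAP = 2.714

log p(β | y) = −Σ(yᵢ − βxᵢ)²/(2·2) − β²/(2·1) + const.
Setting the derivative to zero: Σxᵢ(yᵢ − βxᵢ)/2 − β/1 = 0, so β = Σxᵢyᵢ / (Σxᵢ² + σ²/τ²).
Σxᵢyᵢ = 1·4 + 1·5 + 3·8 + 1·5 = 38; Σxᵢ² = 12; σ²/τ² = 2.
β̂_MAP = 38 / (12 + 2) = 38/14 ≈ 2.714.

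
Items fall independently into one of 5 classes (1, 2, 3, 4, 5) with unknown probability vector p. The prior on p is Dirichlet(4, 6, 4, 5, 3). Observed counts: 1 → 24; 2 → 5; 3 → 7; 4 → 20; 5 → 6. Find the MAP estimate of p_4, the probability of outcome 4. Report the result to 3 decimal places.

MAP estimate: 0.304

The posterior is Dirichlet(αᵢ + nᵢ) = Dirichlet(28, 11, 11, 25, 9).
For a Dirichlet(a₁,…,a_K) with all aᵢ > 1, the mode has j-th component (aⱼ − 1)/(Σaᵢ − K).
Here Σaᵢ = 84 and K = 5, so p_4 = (25 − 1)/(84 − 5) = 24/79 ≈ 0.304.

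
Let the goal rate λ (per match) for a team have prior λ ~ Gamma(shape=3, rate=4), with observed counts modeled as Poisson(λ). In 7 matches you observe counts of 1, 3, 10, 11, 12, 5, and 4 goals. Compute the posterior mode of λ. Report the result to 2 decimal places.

λ̂_MAP = 4.36

Σxᵢ = 1+3+10+11+12+5+4 = 46, with n = 7.
Posterior ∝ λ^2e^(−4λ) · λ^46e^(−7λ) = λ^48e^(−11λ), i.e. Gamma(shape=49, rate=11).
The mode of a Gamma(a, b) with a ≥ 1 (shape–rate) is (a−1)/b = 48/11 ≈ 4.36.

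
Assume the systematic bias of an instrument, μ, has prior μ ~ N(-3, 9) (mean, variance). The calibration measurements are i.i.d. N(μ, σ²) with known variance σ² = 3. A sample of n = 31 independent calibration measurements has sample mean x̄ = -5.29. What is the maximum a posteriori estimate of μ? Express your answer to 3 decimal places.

μ̂_MAP = -5.266

n = 31, x̄ = -5.29.
For a Normal prior and Normal likelihood with known variance, the posterior is Normal; its mode equals its mean, the precision-weighted average.
Prior precision 1/σ₀² = 1/9; data precision n/σ² = 31/3.
μ̂ = ((1/9)·(-3) + (31/3)·(-5.29)) / (1/9 + 31/3) = (-16499/300)/(94/9) = -49497/9400 ≈ -5.266.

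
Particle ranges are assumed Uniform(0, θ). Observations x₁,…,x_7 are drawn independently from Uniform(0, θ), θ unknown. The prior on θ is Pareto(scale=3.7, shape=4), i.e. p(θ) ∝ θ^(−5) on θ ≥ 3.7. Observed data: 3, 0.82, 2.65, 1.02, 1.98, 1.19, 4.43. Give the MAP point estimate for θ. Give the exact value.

The Uniform(0, θ) likelihood is θ^(−n) for θ ≥ max(xᵢ), zero otherwise. Here max(xᵢ) = 4.43.
Posterior ∝ θ^(−5) · θ^(−7) = θ^(−12) on θ ≥ max(3.7, 4.43) = 4.43.
This density is strictly decreasing in θ, so the posterior mode lies at the lower boundary of the support.

θ̂_MAP = 4.43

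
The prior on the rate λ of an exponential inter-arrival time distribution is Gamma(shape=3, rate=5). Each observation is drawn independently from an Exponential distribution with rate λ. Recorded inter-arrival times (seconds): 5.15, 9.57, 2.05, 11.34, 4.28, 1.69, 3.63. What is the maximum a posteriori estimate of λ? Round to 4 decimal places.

λ̂_MAP = 0.2107

The Exponential(rate=λ) likelihood is ∝ λ^n e^(−λΣtᵢ). Here n = 7 and Σtᵢ = 5.15 + 9.57 + 2.05 + 11.34 + 4.28 + 1.69 + 3.63 = 37.71.
Posterior ∝ λ^2e^(−5λ) · λ^7e^(−37.71λ) = λ^9e^(−42.71λ), i.e. Gamma(10, 42.71).
Mode = (a−1)/b = 9/42.71 ≈ 0.2107.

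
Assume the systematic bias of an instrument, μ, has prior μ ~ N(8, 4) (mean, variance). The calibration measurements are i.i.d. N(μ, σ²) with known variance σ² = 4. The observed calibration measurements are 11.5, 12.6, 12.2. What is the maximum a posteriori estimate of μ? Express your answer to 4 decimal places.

μ̂_MAP = 11.0750

n = 3; x̄ = (11.5 + 12.6 + 12.2)/3 = 36.3/3 = 12.1.
For a Normal prior and Normal likelihood with known variance, the posterior is Normal; its mode equals its mean, the precision-weighted average.
Prior precision 1/σ₀² = 1/4 = 0.25; data precision n/σ² = 3/4 = 0.75.
μ̂ = (0.25·8 + 0.75·12.1) / (0.25 + 0.75) = 11.075/1 = 11.0750.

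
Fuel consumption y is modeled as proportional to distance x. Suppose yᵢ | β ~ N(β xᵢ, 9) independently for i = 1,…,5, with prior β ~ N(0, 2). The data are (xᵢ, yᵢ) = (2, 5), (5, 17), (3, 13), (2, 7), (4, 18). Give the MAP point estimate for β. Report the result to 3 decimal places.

β̂_MAP = 3.520

log p(β | y) = −Σ(yᵢ − βxᵢ)²/(2·9) − β²/(2·2) + const.
Setting the derivative to zero: Σxᵢ(yᵢ − βxᵢ)/9 − β/2 = 0, so β = Σxᵢyᵢ / (Σxᵢ² + σ²/τ²).
Σxᵢyᵢ = 2·5 + 5·17 + 3·13 + 2·7 + 4·18 = 220; Σxᵢ² = 58; σ²/τ² = 4.5.
β̂_MAP = 220 / (58 + 4.5) = 220/62.5 ≈ 3.520.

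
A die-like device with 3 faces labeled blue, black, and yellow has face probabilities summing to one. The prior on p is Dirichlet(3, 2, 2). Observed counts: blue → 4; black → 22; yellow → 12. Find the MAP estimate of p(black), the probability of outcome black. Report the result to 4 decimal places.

The posterior is Dirichlet(αᵢ + nᵢ) = Dirichlet(7, 24, 14).
For a Dirichlet(a₁,…,a_K) with all aᵢ > 1, the mode has j-th component (aⱼ − 1)/(Σaᵢ − K).
Here Σaᵢ = 45 and K = 3, so p(black) = (24 − 1)/(45 − 3) = 23/42 ≈ 0.5476.

MAP estimate of p(black) = 0.5476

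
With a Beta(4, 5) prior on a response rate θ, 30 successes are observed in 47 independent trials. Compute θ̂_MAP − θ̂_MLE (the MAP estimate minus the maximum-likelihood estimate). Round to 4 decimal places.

MAP − MLE = -0.0272

Posterior is Beta(34, 22); MAP = (34−1)/(56−2) = 33/54 ≈ 0.61111.
MLE ignores the prior: θ̂_MLE = k/n = 30/47 ≈ 0.63830.
Difference = 33/54 − 30/47 = -23/846 ≈ -0.0272.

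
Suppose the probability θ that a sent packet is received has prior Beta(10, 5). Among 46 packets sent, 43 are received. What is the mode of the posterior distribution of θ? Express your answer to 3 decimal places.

Prior: Beta(10, 5).
Data: 43 successes in 46 trials. The binomial likelihood contributes θ^43(1−θ)^3, so the posterior is Beta(10+43, 5+3) = Beta(53, 8).
For Beta(a, b) with a, b > 1 the mode is (a−1)/(a+b−2) = 52/59 ≈ 0.881.

θ̂_MAP = 0.881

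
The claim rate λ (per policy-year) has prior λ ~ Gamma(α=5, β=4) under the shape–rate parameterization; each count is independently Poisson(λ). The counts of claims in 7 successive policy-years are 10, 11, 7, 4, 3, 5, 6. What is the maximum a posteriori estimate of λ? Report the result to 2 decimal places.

λ̂_MAP = 4.55

Σxᵢ = 10+11+7+4+3+5+6 = 46, with n = 7.
Posterior ∝ λ^4e^(−4λ) · λ^46e^(−7λ) = λ^50e^(−11λ), i.e. Gamma(shape=51, rate=11).
The mode of a Gamma(a, b) with a ≥ 1 (shape–rate) is (a−1)/b = 50/11 ≈ 4.55.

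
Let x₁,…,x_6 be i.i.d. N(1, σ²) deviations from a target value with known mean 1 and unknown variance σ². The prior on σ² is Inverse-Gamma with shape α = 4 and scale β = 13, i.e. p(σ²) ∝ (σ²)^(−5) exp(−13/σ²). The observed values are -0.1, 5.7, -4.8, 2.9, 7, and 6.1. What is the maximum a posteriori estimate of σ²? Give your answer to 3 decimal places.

σ̂²_MAP = 9.285

Sum of squared deviations about the known mean: SS = (-0.1−1)² + (5.7−1)² + (-4.8−1)² + (2.9−1)² + (7−1)² + (6.1−1)² = 122.56.
The Normal likelihood contributes (σ²)^(−n/2) exp(−SS/(2σ²)), so the posterior is Inverse-Gamma(α + n/2, β + SS/2) = Inverse-Gamma(7, 74.28).
The mode of Inverse-Gamma(a, b) is b/(a+1) = 74.28/8 ≈ 9.285.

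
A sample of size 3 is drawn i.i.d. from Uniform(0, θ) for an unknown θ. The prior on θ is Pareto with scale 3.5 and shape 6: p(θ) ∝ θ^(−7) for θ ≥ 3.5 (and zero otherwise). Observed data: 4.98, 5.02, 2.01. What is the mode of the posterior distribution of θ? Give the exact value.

The Uniform(0, θ) likelihood is θ^(−n) for θ ≥ max(xᵢ), zero otherwise. Here max(xᵢ) = 5.02.
Posterior ∝ θ^(−7) · θ^(−3) = θ^(−10) on θ ≥ max(3.5, 5.02) = 5.02.
This density is strictly decreasing in θ, so the posterior mode lies at the lower boundary of the support.

θ̂_MAP = 5.02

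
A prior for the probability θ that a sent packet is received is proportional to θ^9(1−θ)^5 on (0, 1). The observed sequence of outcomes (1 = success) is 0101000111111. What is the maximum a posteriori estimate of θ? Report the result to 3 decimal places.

The prior density ∝ θ^9(1−θ)^5 is the kernel of Beta(10, 6).
Data: 8 successes in 13 trials (from the sequence). The binomial likelihood contributes θ^8(1−θ)^5, so the posterior is Beta(10+8, 6+5) = Beta(18, 11).
For Beta(a, b) with a, b > 1 the mode is (a−1)/(a+b−2) = 17/27 ≈ 0.630.

θ̂_MAP = 0.630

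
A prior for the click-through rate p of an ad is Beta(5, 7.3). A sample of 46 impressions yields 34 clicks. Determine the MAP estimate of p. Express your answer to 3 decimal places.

Prior: Beta(5, 7.3).
Data: 34 successes in 46 trials. The binomial likelihood contributes p^34(1−p)^12, so the posterior is Beta(5+34, 7.3+12) = Beta(39, 19.3).
For Beta(a, b) with a, b > 1 the mode is (a−1)/(a+b−2) = 38/56.3 ≈ 0.675.

p̂_MAP = 0.675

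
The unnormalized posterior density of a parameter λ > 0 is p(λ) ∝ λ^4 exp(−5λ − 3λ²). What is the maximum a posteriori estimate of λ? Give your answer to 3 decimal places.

ℓ'(λ) = 4/λ − 5 − 6λ. Setting this to zero and multiplying by λ: 6λ² + 5λ − 4 = 0.
λ = (−5 + √(5² + 4·6·4)) / (2·6) = (−5 + √121) / 12 = (−5 + 11)/12 = 1/2.
ℓ''(λ) = −4/λ² − 6 < 0, confirming a maximum.

λ̂_MAP = 0.500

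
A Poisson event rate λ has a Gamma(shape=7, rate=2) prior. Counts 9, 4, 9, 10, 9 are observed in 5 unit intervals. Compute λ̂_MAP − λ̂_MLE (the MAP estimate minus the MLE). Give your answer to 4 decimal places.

MAP − MLE = -1.4857

Σxᵢ = 41. Posterior is Gamma(48, 7); MAP = (48−1)/7 = 47/7 ≈ 6.71429.
MLE = x̄ = 41/5 ≈ 8.20000.
Difference = 47/7 − 41/5 = -52/35 ≈ -1.4857.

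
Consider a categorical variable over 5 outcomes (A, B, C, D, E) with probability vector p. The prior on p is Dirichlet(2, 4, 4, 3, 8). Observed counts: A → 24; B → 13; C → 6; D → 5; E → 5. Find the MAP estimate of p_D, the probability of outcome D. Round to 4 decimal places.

The posterior is Dirichlet(αᵢ + nᵢ) = Dirichlet(26, 17, 10, 8, 13).
For a Dirichlet(a₁,…,a_K) with all aᵢ > 1, the mode has j-th component (aⱼ − 1)/(Σaᵢ − K).
Here Σaᵢ = 74 and K = 5, so p_D = (8 − 1)/(74 − 5) = 7/69 ≈ 0.1014.

MAP estimate of p_D = 0.1014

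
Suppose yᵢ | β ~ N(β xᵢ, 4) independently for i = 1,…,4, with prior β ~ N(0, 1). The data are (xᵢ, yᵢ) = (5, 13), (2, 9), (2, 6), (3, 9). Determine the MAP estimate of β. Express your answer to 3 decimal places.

log p(β | y) = −Σ(yᵢ − βxᵢ)²/(2·4) − β²/(2·1) + const.
Setting the derivative to zero: Σxᵢ(yᵢ − βxᵢ)/4 − β/1 = 0, so β = Σxᵢyᵢ / (Σxᵢ² + σ²/τ²).
Σxᵢyᵢ = 5·13 + 2·9 + 2·6 + 3·9 = 122; Σxᵢ² = 42; σ²/τ² = 4.
β̂_MAP = 122 / (42 + 4) = 122/46 ≈ 2.652.

β̂_MAP = 2.652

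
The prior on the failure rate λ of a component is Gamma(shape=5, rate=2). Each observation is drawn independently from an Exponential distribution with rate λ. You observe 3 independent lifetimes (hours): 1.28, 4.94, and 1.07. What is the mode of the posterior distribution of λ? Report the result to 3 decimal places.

The Exponential(rate=λ) likelihood is ∝ λ^n e^(−λΣtᵢ). Here n = 3 and Σtᵢ = 1.28 + 4.94 + 1.07 = 7.29.
Posterior ∝ λ^4e^(−2λ) · λ^3e^(−7.29λ) = λ^7e^(−9.29λ), i.e. Gamma(8, 9.29).
Mode = (a−1)/b = 7/9.29 ≈ 0.753.

λ̂_MAP = 0.753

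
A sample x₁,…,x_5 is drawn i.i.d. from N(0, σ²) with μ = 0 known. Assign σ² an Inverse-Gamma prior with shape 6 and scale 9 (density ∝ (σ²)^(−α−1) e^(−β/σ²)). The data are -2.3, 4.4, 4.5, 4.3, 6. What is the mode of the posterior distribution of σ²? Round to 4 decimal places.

σ̂²_MAP = 6.1784

Sum of squared deviations about the known mean: SS = (-2.3−0)² + (4.4−0)² + (4.5−0)² + (4.3−0)² + (6−0)² = 99.39.
The Normal likelihood contributes (σ²)^(−n/2) exp(−SS/(2σ²)), so the posterior is Inverse-Gamma(α + n/2, β + SS/2) = Inverse-Gamma(8.5, 58.695).
The mode of Inverse-Gamma(a, b) is b/(a+1) = 58.695/9.5 ≈ 6.1784.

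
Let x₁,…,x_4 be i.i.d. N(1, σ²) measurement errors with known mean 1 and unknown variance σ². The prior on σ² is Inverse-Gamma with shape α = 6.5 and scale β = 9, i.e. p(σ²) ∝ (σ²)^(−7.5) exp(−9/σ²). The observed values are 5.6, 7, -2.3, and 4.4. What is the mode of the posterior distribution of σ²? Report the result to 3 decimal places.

Sum of squared deviations about the known mean: SS = (5.6−1)² + (7−1)² + (-2.3−1)² + (4.4−1)² = 79.61.
The Normal likelihood contributes (σ²)^(−n/2) exp(−SS/(2σ²)), so the posterior is Inverse-Gamma(α + n/2, β + SS/2) = Inverse-Gamma(8.5, 48.805).
The mode of Inverse-Gamma(a, b) is b/(a+1) = 48.805/9.5 ≈ 5.137.

σ̂²_MAP = 5.137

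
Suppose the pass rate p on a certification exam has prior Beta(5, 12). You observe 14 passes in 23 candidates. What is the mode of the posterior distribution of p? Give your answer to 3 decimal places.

Prior: Beta(5, 12).
Data: 14 successes in 23 trials. The binomial likelihood contributes p^14(1−p)^9, so the posterior is Beta(5+14, 12+9) = Beta(19, 21).
For Beta(a, b) with a, b > 1 the mode is (a−1)/(a+b−2) = 18/38 ≈ 0.474.

p̂_MAP = 0.474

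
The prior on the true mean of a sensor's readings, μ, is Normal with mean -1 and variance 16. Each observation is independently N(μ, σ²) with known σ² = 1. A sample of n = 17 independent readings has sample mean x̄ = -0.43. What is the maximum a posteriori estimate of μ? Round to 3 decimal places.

μ̂_MAP = -0.432

n = 17, x̄ = -0.43.
For a Normal prior and Normal likelihood with known variance, the posterior is Normal; its mode equals its mean, the precision-weighted average.
Prior precision 1/σ₀² = 1/16 = 0.0625; data precision n/σ² = 17/1 = 17.
μ̂ = (0.0625·(-1) + 17·(-0.43)) / (0.0625 + 17) = (-7.3725)/17.0625 = -983/2275 ≈ -0.432.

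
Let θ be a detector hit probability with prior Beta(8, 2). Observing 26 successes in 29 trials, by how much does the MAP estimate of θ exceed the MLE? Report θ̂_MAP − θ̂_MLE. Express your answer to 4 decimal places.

Posterior is Beta(34, 5); MAP = (34−1)/(39−2) = 33/37 ≈ 0.89189.
MLE ignores the prior: θ̂_MLE = k/n = 26/29 ≈ 0.89655.
Difference = 33/37 − 26/29 = -5/1073 ≈ -0.0047.

MAP − MLE = -0.0047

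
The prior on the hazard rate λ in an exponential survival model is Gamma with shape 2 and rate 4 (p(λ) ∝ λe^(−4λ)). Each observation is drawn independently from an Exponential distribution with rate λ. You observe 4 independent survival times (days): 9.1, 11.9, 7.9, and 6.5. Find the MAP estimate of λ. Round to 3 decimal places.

λ̂_MAP = 0.127

The Exponential(rate=λ) likelihood is ∝ λ^n e^(−λΣtᵢ). Here n = 4 and Σtᵢ = 9.1 + 11.9 + 7.9 + 6.5 = 35.4.
Posterior ∝ λe^(−4λ) · λ^4e^(−35.4λ) = λ^5e^(−39.4λ), i.e. Gamma(6, 39.4).
Mode = (a−1)/b = 5/39.4 ≈ 0.127.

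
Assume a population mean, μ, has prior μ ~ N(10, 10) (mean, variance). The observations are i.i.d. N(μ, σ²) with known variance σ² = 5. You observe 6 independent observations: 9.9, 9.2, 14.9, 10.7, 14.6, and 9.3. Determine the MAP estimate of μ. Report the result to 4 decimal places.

n = 6; x̄ = (9.9 + 9.2 + 14.9 + 10.7 + 14.6 + 9.3)/6 = 68.6/6 = 343/30 ≈ 11.4333.
For a Normal prior and Normal likelihood with known variance, the posterior is Normal; its mode equals its mean, the precision-weighted average.
Prior precision 1/σ₀² = 1/10 = 0.1; data precision n/σ² = 6/5 = 1.2.
μ̂ = (0.1·10 + 1.2·(343/30)) / (0.1 + 1.2) = 14.72/1.3 = 736/65 ≈ 11.3231.

μ̂_MAP = 11.3231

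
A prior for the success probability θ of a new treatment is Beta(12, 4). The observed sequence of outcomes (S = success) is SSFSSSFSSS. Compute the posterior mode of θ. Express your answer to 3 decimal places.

Prior: Beta(12, 4).
Data: 8 successes in 10 trials (from the sequence). The binomial likelihood contributes θ^8(1−θ)^2, so the posterior is Beta(12+8, 4+2) = Beta(20, 6).
For Beta(a, b) with a, b > 1 the mode is (a−1)/(a+b−2) = 19/24 ≈ 0.792.

θ̂_MAP = 0.792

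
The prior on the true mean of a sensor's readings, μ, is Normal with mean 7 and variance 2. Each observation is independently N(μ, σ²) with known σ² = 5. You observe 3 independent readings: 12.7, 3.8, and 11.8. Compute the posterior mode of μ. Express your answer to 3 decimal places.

μ̂_MAP = 8.327

n = 3; x̄ = (12.7 + 3.8 + 11.8)/3 = 28.3/3 = 283/30 ≈ 9.4333.
For a Normal prior and Normal likelihood with known variance, the posterior is Normal; its mode equals its mean, the precision-weighted average.
Prior precision 1/σ₀² = 1/2 = 0.5; data precision n/σ² = 3/5 = 0.6.
μ̂ = (0.5·7 + 0.6·(283/30)) / (0.5 + 0.6) = 9.16/1.1 = 458/55 ≈ 8.327.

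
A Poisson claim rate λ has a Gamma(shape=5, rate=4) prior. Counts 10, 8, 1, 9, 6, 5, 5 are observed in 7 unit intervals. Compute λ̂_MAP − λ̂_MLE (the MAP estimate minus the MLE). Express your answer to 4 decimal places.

MAP − MLE = -1.9221

Σxᵢ = 44. Posterior is Gamma(49, 11); MAP = (49−1)/11 = 48/11 ≈ 4.36364.
MLE = x̄ = 44/7 ≈ 6.28571.
Difference = 48/11 − 44/7 = -148/77 ≈ -1.9221.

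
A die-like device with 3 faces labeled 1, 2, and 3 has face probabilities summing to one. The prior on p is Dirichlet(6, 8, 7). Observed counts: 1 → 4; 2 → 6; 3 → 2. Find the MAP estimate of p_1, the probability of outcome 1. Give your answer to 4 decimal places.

MAP estimate: 0.3000

The posterior is Dirichlet(αᵢ + nᵢ) = Dirichlet(10, 14, 9).
For a Dirichlet(a₁,…,a_K) with all aᵢ > 1, the mode has j-th component (aⱼ − 1)/(Σaᵢ − K).
Here Σaᵢ = 33 and K = 3, so p_1 = (10 − 1)/(33 − 3) = 9/30 ≈ 0.3000.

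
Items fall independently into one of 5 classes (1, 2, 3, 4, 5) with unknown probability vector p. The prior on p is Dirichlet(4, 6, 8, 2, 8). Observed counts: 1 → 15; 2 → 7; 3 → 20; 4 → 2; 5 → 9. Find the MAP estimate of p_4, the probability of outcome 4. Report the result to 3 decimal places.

MAP estimate: 0.039

The posterior is Dirichlet(αᵢ + nᵢ) = Dirichlet(19, 13, 28, 4, 17).
For a Dirichlet(a₁,…,a_K) with all aᵢ > 1, the mode has j-th component (aⱼ − 1)/(Σaᵢ − K).
Here Σaᵢ = 81 and K = 5, so p_4 = (4 − 1)/(81 − 5) = 3/76 ≈ 0.039.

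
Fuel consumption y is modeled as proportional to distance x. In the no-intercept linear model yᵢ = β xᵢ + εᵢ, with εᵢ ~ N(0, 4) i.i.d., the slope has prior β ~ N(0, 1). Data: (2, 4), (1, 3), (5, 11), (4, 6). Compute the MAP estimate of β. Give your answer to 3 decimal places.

log p(β | y) = −Σ(yᵢ − βxᵢ)²/(2·4) − β²/(2·1) + const.
Setting the derivative to zero: Σxᵢ(yᵢ − βxᵢ)/4 − β/1 = 0, so β = Σxᵢyᵢ / (Σxᵢ² + σ²/τ²).
Σxᵢyᵢ = 2·4 + 1·3 + 5·11 + 4·6 = 90; Σxᵢ² = 46; σ²/τ² = 4.
β̂_MAP = 90 / (46 + 4) = 90/50 ≈ 1.800.

β̂_MAP = 1.800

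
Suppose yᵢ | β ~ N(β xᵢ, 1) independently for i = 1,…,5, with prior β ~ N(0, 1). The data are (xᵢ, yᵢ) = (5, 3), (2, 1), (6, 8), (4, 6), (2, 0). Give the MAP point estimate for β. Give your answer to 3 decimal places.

log p(β | y) = −Σ(yᵢ − βxᵢ)²/(2·1) − β²/(2·1) + const.
Setting the derivative to zero: Σxᵢ(yᵢ − βxᵢ)/1 − β/1 = 0, so β = Σxᵢyᵢ / (Σxᵢ² + σ²/τ²).
Σxᵢyᵢ = 5·3 + 2·1 + 6·8 + 4·6 + 2·0 = 89; Σxᵢ² = 85; σ²/τ² = 1.
β̂_MAP = 89 / (85 + 1) = 89/86 ≈ 1.035.

β̂_MAP = 1.035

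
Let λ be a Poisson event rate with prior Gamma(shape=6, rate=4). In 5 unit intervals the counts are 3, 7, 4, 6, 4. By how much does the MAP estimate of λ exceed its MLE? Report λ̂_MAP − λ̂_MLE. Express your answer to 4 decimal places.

MAP − MLE = -1.5778

Σxᵢ = 24. Posterior is Gamma(30, 9); MAP = (30−1)/9 = 29/9 ≈ 3.22222.
MLE = x̄ = 24/5 ≈ 4.80000.
Difference = 29/9 − 24/5 = -71/45 ≈ -1.5778.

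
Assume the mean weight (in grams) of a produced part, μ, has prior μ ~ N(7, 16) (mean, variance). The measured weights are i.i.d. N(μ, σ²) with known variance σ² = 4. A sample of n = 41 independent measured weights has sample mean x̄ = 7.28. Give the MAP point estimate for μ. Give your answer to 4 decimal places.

μ̂_MAP = 7.2783

n = 41, x̄ = 7.28.
For a Normal prior and Normal likelihood with known variance, the posterior is Normal; its mode equals its mean, the precision-weighted average.
Prior precision 1/σ₀² = 1/16 = 0.0625; data precision n/σ² = 41/4 = 10.25.
μ̂ = (0.0625·7 + 10.25·7.28) / (0.0625 + 10.25) = 75.0575/10.3125 = 30023/4125 ≈ 7.2783.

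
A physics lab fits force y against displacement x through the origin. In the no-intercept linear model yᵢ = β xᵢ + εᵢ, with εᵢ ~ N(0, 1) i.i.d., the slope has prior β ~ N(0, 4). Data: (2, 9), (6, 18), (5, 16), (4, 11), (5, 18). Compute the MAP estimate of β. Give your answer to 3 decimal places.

log p(β | y) = −Σ(yᵢ − βxᵢ)²/(2·1) − β²/(2·4) + const.
Setting the derivative to zero: Σxᵢ(yᵢ − βxᵢ)/1 − β/4 = 0, so β = Σxᵢyᵢ / (Σxᵢ² + σ²/τ²).
Σxᵢyᵢ = 2·9 + 6·18 + 5·16 + 4·11 + 5·18 = 340; Σxᵢ² = 106; σ²/τ² = 0.25.
β̂_MAP = 340 / (106 + 0.25) = 340/106.25 ≈ 3.200.

β̂_MAP = 3.200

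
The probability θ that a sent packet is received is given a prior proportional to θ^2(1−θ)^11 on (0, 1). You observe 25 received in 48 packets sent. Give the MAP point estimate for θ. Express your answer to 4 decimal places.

θ̂_MAP = 0.4426

The prior density ∝ θ^2(1−θ)^11 is the kernel of Beta(3, 12).
Data: 25 successes in 48 trials. The binomial likelihood contributes θ^25(1−θ)^23, so the posterior is Beta(3+25, 12+23) = Beta(28, 35).
For Beta(a, b) with a, b > 1 the mode is (a−1)/(a+b−2) = 27/61 ≈ 0.4426.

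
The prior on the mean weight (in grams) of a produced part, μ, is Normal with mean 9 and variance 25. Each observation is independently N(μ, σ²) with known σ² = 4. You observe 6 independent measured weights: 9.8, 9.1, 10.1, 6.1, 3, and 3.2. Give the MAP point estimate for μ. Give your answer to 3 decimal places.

n = 6; x̄ = (9.8 + 9.1 + 10.1 + 6.1 + 3 + 3.2)/6 = 41.3/6 = 413/60 ≈ 6.8833.
For a Normal prior and Normal likelihood with known variance, the posterior is Normal; its mode equals its mean, the precision-weighted average.
Prior precision 1/σ₀² = 1/25 = 0.04; data precision n/σ² = 6/4 = 1.5.
μ̂ = (0.04·9 + 1.5·(413/60)) / (0.04 + 1.5) = 10.685/1.54 = 2137/308 ≈ 6.938.

μ̂_MAP = 6.938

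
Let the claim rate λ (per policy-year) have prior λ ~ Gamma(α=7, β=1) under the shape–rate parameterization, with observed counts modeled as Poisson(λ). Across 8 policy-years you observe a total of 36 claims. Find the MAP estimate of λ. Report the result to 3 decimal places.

Σxᵢ = 36, n = 8.
Posterior ∝ λ^6e^(−1λ) · λ^36e^(−8λ) = λ^42e^(−9λ), i.e. Gamma(shape=43, rate=9).
The mode of a Gamma(a, b) with a ≥ 1 (shape–rate) is (a−1)/b = 42/9 ≈ 4.667.

λ̂_MAP = 4.667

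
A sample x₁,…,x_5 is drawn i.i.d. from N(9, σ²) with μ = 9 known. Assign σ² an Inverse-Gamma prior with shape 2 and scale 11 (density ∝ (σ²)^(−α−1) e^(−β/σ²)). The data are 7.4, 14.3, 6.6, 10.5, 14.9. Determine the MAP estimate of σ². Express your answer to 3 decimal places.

σ̂²_MAP = 8.679

Sum of squared deviations about the known mean: SS = (7.4−9)² + (14.3−9)² + (6.6−9)² + (10.5−9)² + (14.9−9)² = 73.47.
The Normal likelihood contributes (σ²)^(−n/2) exp(−SS/(2σ²)), so the posterior is Inverse-Gamma(α + n/2, β + SS/2) = Inverse-Gamma(4.5, 47.735).
The mode of Inverse-Gamma(a, b) is b/(a+1) = 47.735/5.5 ≈ 8.679.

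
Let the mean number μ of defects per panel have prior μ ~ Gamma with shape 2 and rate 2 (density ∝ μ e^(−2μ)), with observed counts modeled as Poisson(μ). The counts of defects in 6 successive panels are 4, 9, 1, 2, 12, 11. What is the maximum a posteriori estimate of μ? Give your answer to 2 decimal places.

μ̂_MAP = 5.00

Σxᵢ = 4+9+1+2+12+11 = 39, with n = 6.
Posterior ∝ μe^(−2μ) · μ^39e^(−6μ) = μ^40e^(−8μ), i.e. Gamma(shape=41, rate=8).
The mode of a Gamma(a, b) with a ≥ 1 (shape–rate) is (a−1)/b = 40/8 ≈ 5.00.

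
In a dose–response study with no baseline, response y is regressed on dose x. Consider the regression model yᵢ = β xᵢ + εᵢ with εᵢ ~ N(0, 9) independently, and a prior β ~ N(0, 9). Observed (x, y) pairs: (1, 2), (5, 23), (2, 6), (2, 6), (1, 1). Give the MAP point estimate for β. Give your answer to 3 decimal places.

β̂_MAP = 3.944

log p(β | y) = −Σ(yᵢ − βxᵢ)²/(2·9) − β²/(2·9) + const.
Setting the derivative to zero: Σxᵢ(yᵢ − βxᵢ)/9 − β/9 = 0, so β = Σxᵢyᵢ / (Σxᵢ² + σ²/τ²).
Σxᵢyᵢ = 1·2 + 5·23 + 2·6 + 2·6 + 1·1 = 142; Σxᵢ² = 35; σ²/τ² = 1.
β̂_MAP = 142 / (35 + 1) = 142/36 ≈ 3.944.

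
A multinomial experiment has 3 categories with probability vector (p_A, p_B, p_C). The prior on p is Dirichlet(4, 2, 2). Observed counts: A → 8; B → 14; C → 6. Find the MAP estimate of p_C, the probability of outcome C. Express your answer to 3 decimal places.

The posterior is Dirichlet(αᵢ + nᵢ) = Dirichlet(12, 16, 8).
For a Dirichlet(a₁,…,a_K) with all aᵢ > 1, the mode has j-th component (aⱼ − 1)/(Σaᵢ − K).
Here Σaᵢ = 36 and K = 3, so p_C = (8 − 1)/(36 − 3) = 7/33 ≈ 0.212.

MAP estimate of p_C = 0.212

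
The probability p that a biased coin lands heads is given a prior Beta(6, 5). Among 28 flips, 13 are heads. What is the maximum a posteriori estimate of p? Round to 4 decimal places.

Prior: Beta(6, 5).
Data: 13 successes in 28 trials. The binomial likelihood contributes p^13(1−p)^15, so the posterior is Beta(6+13, 5+15) = Beta(19, 20).
For Beta(a, b) with a, b > 1 the mode is (a−1)/(a+b−2) = 18/37 ≈ 0.4865.

p̂_MAP = 0.4865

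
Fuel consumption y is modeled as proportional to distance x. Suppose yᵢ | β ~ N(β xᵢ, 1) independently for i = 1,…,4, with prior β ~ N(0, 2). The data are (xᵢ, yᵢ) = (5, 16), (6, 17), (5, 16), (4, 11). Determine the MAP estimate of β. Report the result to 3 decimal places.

β̂_MAP = 2.985

log p(β | y) = −Σ(yᵢ − βxᵢ)²/(2·1) − β²/(2·2) + const.
Setting the derivative to zero: Σxᵢ(yᵢ − βxᵢ)/1 − β/2 = 0, so β = Σxᵢyᵢ / (Σxᵢ² + σ²/τ²).
Σxᵢyᵢ = 5·16 + 6·17 + 5·16 + 4·11 = 306; Σxᵢ² = 102; σ²/τ² = 0.5.
β̂_MAP = 306 / (102 + 0.5) = 306/102.5 ≈ 2.985.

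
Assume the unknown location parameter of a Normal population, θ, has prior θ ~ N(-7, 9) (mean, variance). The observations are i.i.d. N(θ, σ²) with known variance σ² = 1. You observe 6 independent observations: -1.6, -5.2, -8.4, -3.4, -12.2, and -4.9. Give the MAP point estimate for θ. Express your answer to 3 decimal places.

θ̂_MAP = -5.969

n = 6; x̄ = ((-1.6) + (-5.2) + (-8.4) + (-3.4) + (-12.2) + (-4.9))/6 = -35.7/6 = -5.95.
For a Normal prior and Normal likelihood with known variance, the posterior is Normal; its mode equals its mean, the precision-weighted average.
Prior precision 1/σ₀² = 1/9; data precision n/σ² = 6/1 = 6.
θ̂ = ((1/9)·(-7) + 6·(-5.95)) / (1/9 + 6) = (-3283/90)/(55/9) = -3283/550 ≈ -5.969.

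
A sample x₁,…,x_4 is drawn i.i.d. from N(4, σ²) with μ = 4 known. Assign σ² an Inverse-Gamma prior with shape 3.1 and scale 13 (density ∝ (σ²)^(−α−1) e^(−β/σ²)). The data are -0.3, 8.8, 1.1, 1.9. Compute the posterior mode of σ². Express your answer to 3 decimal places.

Sum of squared deviations about the known mean: SS = (-0.3−4)² + (8.8−4)² + (1.1−4)² + (1.9−4)² = 54.35.
The Normal likelihood contributes (σ²)^(−n/2) exp(−SS/(2σ²)), so the posterior is Inverse-Gamma(α + n/2, β + SS/2) = Inverse-Gamma(5.1, 40.175).
The mode of Inverse-Gamma(a, b) is b/(a+1) = 40.175/6.1 ≈ 6.586.

σ̂²_MAP = 6.586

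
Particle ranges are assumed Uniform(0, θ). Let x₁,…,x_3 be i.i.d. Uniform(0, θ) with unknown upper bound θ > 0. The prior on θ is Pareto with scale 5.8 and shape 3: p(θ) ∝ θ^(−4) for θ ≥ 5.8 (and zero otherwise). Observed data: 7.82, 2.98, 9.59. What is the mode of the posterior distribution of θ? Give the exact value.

θ̂_MAP = 9.59

The Uniform(0, θ) likelihood is θ^(−n) for θ ≥ max(xᵢ), zero otherwise. Here max(xᵢ) = 9.59.
Posterior ∝ θ^(−4) · θ^(−3) = θ^(−7) on θ ≥ max(5.8, 9.59) = 9.59.
This density is strictly decreasing in θ, so the posterior mode lies at the lower boundary of the support.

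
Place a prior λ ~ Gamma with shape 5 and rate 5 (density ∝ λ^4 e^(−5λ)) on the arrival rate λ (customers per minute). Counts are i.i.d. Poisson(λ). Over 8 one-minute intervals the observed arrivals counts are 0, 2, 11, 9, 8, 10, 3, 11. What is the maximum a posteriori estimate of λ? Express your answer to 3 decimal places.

λ̂_MAP = 4.462

Σxᵢ = 0+2+11+9+8+10+3+11 = 54, with n = 8.
Posterior ∝ λ^4e^(−5λ) · λ^54e^(−8λ) = λ^58e^(−13λ), i.e. Gamma(shape=59, rate=13).
The mode of a Gamma(a, b) with a ≥ 1 (shape–rate) is (a−1)/b = 58/13 ≈ 4.462.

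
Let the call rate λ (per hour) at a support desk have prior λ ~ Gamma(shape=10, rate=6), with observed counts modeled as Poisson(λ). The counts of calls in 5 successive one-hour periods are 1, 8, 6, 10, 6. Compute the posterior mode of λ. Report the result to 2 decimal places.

Σxᵢ = 1+8+6+10+6 = 31, with n = 5.
Posterior ∝ λ^9e^(−6λ) · λ^31e^(−5λ) = λ^40e^(−11λ), i.e. Gamma(shape=41, rate=11).
The mode of a Gamma(a, b) with a ≥ 1 (shape–rate) is (a−1)/b = 40/11 ≈ 3.64.

λ̂_MAP = 3.64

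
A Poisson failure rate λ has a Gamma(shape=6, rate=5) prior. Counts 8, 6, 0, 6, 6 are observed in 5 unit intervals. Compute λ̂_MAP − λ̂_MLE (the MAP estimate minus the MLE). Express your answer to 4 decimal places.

MAP − MLE = -2.1000

Σxᵢ = 26. Posterior is Gamma(32, 10); MAP = (32−1)/10 = 31/10 ≈ 3.10000.
MLE = x̄ = 26/5 ≈ 5.20000.
Difference = 31/10 − 26/5 = -21/10 ≈ -2.1000.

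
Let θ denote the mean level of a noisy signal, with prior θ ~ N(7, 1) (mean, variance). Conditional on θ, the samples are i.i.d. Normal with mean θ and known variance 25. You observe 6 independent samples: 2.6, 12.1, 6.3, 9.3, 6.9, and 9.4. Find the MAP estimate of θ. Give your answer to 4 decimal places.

n = 6; x̄ = (2.6 + 12.1 + 6.3 + 9.3 + 6.9 + 9.4)/6 = 46.6/6 = 233/30 ≈ 7.7667.
For a Normal prior and Normal likelihood with known variance, the posterior is Normal; its mode equals its mean, the precision-weighted average.
Prior precision 1/σ₀² = 1/1 = 1; data precision n/σ² = 6/25 = 0.24.
θ̂ = (1·7 + 0.24·(233/30)) / (1 + 0.24) = 8.864/1.24 = 1108/155 ≈ 7.1484.

θ̂_MAP = 7.1484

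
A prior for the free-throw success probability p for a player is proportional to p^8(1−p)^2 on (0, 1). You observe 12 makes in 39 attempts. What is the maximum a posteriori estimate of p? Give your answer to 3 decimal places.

The prior density ∝ p^8(1−p)^2 is the kernel of Beta(9, 3).
Data: 12 successes in 39 trials. The binomial likelihood contributes p^12(1−p)^27, so the posterior is Beta(9+12, 3+27) = Beta(21, 30).
For Beta(a, b) with a, b > 1 the mode is (a−1)/(a+b−2) = 20/49 ≈ 0.408.

p̂_MAP = 0.408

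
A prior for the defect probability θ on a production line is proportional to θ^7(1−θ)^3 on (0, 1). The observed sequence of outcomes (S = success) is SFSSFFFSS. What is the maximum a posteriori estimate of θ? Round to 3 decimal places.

The prior density ∝ θ^7(1−θ)^3 is the kernel of Beta(8, 4).
Data: 5 successes in 9 trials (from the sequence). The binomial likelihood contributes θ^5(1−θ)^4, so the posterior is Beta(8+5, 4+4) = Beta(13, 8).
For Beta(a, b) with a, b > 1 the mode is (a−1)/(a+b−2) = 12/19 ≈ 0.632.

θ̂_MAP = 0.632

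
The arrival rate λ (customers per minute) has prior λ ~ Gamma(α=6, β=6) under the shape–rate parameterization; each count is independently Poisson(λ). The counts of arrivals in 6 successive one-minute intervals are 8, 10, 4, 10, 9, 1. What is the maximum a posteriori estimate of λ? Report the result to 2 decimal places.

Σxᵢ = 8+10+4+10+9+1 = 42, with n = 6.
Posterior ∝ λ^5e^(−6λ) · λ^42e^(−6λ) = λ^47e^(−12λ), i.e. Gamma(shape=48, rate=12).
The mode of a Gamma(a, b) with a ≥ 1 (shape–rate) is (a−1)/b = 47/12 ≈ 3.92.

λ̂_MAP = 3.92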